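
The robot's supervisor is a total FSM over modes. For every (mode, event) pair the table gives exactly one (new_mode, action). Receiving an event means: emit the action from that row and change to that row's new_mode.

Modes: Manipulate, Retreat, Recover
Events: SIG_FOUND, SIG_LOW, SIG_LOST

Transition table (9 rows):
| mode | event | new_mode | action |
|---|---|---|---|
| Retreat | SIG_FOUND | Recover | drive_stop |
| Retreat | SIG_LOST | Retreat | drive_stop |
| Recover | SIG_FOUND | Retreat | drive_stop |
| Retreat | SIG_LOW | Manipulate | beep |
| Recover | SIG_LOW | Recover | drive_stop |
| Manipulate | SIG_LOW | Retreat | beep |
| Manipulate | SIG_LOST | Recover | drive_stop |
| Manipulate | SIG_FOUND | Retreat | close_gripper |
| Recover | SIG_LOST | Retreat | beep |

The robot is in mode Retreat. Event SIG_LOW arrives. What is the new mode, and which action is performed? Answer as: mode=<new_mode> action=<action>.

mode=Manipulate action=beep

current mode = Retreat; filter table to that mode:
  (Retreat, SIG_FOUND) → (Recover, drive_stop)
  (Retreat, SIG_LOST) → (Retreat, drive_stop)
  (Retreat, SIG_LOW) → (Manipulate, beep)  ← event matches
event = SIG_LOW selects (Manipulate, beep)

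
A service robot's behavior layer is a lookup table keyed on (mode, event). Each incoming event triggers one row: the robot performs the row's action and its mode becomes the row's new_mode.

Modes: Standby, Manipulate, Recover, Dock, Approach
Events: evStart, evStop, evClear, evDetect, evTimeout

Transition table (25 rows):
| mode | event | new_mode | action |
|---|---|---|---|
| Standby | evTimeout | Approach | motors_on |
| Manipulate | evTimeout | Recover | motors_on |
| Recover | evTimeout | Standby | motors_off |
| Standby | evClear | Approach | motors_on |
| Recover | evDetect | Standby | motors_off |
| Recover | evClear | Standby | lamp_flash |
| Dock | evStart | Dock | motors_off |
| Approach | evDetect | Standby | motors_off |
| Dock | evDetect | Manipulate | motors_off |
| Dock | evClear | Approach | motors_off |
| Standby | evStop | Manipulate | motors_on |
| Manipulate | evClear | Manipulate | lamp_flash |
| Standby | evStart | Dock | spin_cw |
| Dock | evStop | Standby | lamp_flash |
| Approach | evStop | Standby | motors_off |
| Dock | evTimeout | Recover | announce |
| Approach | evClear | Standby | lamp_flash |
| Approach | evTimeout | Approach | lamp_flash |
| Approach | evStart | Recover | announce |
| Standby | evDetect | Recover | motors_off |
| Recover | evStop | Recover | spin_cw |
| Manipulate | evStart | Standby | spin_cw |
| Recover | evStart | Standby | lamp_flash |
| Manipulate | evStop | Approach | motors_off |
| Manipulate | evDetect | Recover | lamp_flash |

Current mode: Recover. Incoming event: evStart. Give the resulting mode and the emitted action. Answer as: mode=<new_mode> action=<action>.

current mode = Recover; filter table to that mode:
  (Recover, evTimeout) → (Standby, motors_off)
  (Recover, evDetect) → (Standby, motors_off)
  (Recover, evClear) → (Standby, lamp_flash)
  (Recover, evStop) → (Recover, spin_cw)
  (Recover, evStart) → (Standby, lamp_flash)  ← event matches
event = evStart selects (Standby, lamp_flash)

mode=Standby action=lamp_flash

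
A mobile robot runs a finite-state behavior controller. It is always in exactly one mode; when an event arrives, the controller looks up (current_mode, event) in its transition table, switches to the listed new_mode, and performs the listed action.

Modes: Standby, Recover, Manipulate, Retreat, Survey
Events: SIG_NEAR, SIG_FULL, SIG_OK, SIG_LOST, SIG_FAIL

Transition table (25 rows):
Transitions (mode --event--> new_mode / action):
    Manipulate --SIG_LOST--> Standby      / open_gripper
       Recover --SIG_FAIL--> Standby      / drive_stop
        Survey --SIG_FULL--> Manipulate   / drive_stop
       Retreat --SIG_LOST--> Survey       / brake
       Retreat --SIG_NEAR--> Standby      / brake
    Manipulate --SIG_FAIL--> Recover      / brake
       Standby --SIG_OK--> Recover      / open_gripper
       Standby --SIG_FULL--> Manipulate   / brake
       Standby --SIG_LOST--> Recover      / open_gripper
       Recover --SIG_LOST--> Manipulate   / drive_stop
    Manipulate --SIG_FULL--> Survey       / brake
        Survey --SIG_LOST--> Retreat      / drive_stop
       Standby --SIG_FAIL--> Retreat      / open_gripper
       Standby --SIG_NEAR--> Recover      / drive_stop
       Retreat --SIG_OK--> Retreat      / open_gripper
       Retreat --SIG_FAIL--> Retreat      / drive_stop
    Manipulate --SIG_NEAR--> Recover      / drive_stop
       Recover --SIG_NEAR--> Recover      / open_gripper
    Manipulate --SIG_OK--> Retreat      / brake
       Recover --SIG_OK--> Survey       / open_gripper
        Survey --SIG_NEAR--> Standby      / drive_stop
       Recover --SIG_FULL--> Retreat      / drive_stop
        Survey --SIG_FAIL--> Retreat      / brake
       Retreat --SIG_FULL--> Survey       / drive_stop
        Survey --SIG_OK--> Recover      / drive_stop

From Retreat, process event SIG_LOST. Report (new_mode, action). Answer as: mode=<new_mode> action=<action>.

current mode = Retreat; filter table to that mode:
  (Retreat, SIG_LOST) → (Survey, brake)  ← event matches
  (Retreat, SIG_NEAR) → (Standby, brake)
  (Retreat, SIG_OK) → (Retreat, open_gripper)
  (Retreat, SIG_FAIL) → (Retreat, drive_stop)
  (Retreat, SIG_FULL) → (Survey, drive_stop)
event = SIG_LOST selects (Survey, brake)

mode=Survey action=brake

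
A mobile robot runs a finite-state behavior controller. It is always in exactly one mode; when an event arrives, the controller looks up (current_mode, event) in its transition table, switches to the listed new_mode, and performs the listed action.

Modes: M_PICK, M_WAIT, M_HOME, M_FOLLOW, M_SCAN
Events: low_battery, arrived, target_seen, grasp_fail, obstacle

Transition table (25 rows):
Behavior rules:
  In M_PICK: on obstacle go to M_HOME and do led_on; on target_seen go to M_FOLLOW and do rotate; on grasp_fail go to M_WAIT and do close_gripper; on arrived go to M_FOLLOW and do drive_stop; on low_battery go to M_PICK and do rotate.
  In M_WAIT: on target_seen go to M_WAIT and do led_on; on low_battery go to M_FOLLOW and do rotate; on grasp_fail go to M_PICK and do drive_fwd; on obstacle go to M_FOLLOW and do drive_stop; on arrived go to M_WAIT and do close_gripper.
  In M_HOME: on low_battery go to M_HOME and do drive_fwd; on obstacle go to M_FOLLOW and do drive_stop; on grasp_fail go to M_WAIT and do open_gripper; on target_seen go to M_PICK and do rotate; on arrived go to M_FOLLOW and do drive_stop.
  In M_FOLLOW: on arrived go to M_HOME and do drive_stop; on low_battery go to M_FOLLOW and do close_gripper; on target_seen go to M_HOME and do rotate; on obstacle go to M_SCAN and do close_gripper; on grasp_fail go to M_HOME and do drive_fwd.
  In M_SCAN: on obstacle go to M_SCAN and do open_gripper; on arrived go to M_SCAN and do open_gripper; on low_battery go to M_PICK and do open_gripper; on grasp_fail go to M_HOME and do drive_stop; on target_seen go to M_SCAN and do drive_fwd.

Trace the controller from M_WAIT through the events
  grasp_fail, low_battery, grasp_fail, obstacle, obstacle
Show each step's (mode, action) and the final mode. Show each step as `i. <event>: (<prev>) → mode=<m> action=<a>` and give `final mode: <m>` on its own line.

1. grasp_fail: (M_WAIT) → mode=M_PICK action=drive_fwd
2. low_battery: (M_PICK) → mode=M_PICK action=rotate
3. grasp_fail: (M_PICK) → mode=M_WAIT action=close_gripper
4. obstacle: (M_WAIT) → mode=M_FOLLOW action=drive_stop
5. obstacle: (M_FOLLOW) → mode=M_SCAN action=close_gripper

final mode: M_SCAN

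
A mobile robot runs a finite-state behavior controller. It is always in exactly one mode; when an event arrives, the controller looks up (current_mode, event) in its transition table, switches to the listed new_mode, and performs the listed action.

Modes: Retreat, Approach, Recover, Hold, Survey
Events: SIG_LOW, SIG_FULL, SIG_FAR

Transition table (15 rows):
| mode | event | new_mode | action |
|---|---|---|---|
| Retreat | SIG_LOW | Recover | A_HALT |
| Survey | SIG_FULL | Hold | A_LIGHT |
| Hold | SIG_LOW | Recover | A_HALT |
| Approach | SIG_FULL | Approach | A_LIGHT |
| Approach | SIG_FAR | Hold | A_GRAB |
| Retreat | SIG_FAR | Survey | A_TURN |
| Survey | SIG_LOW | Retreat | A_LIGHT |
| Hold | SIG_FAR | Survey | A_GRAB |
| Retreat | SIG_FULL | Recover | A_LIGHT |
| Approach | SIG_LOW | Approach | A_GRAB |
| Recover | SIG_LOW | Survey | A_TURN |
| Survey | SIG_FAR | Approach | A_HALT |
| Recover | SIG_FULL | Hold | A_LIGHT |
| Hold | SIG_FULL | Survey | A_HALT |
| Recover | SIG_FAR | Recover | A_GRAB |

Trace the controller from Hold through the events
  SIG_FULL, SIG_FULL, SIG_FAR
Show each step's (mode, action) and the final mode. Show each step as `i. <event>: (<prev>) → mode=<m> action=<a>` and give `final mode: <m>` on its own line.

final mode: Survey

1. SIG_FULL: (Hold) → mode=Survey action=A_HALT
2. SIG_FULL: (Survey) → mode=Hold action=A_LIGHT
3. SIG_FAR: (Hold) → mode=Survey action=A_GRAB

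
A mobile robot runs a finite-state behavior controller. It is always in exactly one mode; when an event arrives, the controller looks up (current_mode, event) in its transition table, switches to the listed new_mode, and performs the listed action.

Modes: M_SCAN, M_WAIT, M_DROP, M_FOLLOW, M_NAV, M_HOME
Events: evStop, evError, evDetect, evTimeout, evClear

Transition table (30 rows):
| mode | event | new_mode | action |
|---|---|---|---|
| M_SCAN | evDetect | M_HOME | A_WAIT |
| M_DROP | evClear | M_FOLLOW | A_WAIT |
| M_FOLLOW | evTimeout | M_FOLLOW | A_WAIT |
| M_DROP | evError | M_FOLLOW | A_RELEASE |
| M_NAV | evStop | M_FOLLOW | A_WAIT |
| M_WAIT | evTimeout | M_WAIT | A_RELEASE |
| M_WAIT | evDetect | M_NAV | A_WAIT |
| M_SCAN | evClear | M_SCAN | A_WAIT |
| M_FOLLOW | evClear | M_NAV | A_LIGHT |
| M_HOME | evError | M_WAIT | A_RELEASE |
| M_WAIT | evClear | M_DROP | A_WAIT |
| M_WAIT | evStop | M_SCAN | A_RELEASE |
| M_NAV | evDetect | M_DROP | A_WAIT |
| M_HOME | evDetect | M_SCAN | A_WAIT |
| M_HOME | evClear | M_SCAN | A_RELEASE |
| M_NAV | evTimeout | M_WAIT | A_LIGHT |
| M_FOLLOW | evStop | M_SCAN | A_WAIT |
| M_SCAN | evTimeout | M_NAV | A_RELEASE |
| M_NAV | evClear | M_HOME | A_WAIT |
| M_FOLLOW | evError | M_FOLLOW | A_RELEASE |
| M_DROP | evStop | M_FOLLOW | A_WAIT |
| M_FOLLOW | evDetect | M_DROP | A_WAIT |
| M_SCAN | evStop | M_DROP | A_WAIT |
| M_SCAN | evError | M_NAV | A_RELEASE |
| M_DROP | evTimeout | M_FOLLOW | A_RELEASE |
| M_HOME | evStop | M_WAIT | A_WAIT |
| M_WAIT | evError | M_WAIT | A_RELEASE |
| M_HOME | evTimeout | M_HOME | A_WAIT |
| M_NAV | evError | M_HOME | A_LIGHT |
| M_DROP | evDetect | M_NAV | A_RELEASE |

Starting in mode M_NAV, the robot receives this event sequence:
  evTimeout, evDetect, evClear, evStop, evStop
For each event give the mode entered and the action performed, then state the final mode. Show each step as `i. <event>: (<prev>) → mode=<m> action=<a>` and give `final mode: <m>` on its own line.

final mode: M_SCAN

1. evTimeout: (M_NAV) → mode=M_WAIT action=A_LIGHT
2. evDetect: (M_WAIT) → mode=M_NAV action=A_WAIT
3. evClear: (M_NAV) → mode=M_HOME action=A_WAIT
4. evStop: (M_HOME) → mode=M_WAIT action=A_WAIT
5. evStop: (M_WAIT) → mode=M_SCAN action=A_RELEASE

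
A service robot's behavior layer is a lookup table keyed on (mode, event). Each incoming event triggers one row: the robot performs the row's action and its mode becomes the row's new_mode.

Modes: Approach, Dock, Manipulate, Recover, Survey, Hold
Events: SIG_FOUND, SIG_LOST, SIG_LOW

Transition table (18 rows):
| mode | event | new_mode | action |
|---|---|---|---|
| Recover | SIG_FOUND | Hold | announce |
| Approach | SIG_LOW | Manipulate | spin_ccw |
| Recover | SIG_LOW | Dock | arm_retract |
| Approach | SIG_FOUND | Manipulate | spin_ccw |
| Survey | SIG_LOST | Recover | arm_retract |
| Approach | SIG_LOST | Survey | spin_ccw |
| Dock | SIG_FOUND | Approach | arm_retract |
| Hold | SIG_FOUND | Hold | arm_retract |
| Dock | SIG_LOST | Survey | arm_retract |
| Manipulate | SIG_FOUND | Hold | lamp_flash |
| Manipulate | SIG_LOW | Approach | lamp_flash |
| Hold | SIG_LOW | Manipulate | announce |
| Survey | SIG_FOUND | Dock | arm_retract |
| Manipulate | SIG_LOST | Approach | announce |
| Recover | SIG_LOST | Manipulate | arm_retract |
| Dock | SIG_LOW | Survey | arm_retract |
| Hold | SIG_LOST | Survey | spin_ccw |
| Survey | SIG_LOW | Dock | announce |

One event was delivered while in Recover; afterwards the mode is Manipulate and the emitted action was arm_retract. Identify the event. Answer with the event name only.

try SIG_FOUND: (Recover, SIG_FOUND) → (Hold, announce)
try SIG_LOST: (Recover, SIG_LOST) → (Manipulate, arm_retract)  ← matches
try SIG_LOW: (Recover, SIG_LOW) → (Dock, arm_retract)

SIG_LOST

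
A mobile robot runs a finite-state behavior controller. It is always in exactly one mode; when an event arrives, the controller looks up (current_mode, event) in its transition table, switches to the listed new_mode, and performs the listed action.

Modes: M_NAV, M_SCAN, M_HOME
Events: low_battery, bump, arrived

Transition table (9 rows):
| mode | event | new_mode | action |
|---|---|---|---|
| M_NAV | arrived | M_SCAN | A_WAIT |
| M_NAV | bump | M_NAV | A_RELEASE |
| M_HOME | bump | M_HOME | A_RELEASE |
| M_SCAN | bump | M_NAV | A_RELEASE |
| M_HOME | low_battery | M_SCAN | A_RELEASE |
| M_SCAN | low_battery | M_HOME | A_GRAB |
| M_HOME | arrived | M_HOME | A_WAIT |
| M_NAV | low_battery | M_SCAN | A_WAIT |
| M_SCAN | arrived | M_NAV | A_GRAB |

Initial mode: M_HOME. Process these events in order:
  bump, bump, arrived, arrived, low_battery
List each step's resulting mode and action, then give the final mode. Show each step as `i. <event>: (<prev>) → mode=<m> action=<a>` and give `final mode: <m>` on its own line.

final mode: M_SCAN

1. bump: (M_HOME) → mode=M_HOME action=A_RELEASE
2. bump: (M_HOME) → mode=M_HOME action=A_RELEASE
3. arrived: (M_HOME) → mode=M_HOME action=A_WAIT
4. arrived: (M_HOME) → mode=M_HOME action=A_WAIT
5. low_battery: (M_HOME) → mode=M_SCAN action=A_RELEASE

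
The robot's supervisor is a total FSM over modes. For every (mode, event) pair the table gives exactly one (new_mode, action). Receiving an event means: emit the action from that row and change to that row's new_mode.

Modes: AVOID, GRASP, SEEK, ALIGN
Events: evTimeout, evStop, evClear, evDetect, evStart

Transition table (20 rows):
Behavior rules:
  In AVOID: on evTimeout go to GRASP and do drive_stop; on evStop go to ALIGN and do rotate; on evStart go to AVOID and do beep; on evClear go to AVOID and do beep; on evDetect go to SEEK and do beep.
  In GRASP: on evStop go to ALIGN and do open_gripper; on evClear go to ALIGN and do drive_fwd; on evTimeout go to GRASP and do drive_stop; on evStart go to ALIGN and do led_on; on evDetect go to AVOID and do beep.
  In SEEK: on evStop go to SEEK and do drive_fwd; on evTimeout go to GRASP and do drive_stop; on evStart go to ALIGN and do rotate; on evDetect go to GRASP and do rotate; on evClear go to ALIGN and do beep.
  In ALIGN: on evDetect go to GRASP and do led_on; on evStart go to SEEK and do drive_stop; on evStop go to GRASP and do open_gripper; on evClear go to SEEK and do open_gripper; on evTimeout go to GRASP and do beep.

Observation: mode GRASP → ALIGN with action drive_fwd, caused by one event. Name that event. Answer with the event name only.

evClear

try evTimeout: (GRASP, evTimeout) → (GRASP, drive_stop)
try evStop: (GRASP, evStop) → (ALIGN, open_gripper)
try evClear: (GRASP, evClear) → (ALIGN, drive_fwd)  ← matches
try evDetect: (GRASP, evDetect) → (AVOID, beep)
try evStart: (GRASP, evStart) → (ALIGN, led_on)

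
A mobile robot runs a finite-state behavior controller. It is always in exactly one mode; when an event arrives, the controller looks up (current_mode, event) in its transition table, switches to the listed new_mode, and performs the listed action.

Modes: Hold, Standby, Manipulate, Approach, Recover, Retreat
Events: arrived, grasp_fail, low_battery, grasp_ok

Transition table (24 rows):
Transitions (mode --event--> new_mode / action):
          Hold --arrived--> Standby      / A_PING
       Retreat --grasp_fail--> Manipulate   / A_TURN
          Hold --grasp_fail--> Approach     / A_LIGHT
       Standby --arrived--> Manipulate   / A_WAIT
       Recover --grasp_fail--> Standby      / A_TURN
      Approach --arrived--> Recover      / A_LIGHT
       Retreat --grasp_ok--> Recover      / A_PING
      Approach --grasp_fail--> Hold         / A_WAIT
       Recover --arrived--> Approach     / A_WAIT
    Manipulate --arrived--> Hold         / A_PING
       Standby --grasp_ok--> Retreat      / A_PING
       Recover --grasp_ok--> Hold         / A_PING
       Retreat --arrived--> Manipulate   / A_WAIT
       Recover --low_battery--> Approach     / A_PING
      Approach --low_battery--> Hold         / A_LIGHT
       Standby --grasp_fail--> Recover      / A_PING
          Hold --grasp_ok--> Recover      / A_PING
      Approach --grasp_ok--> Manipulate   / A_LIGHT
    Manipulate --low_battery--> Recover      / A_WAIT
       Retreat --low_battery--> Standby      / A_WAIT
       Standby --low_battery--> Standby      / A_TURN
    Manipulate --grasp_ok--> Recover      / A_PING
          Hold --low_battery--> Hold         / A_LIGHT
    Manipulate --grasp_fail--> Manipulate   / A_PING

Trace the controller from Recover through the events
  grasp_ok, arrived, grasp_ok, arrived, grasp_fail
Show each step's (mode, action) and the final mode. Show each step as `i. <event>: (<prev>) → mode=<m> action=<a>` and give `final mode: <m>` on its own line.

1. grasp_ok: (Recover) → mode=Hold action=A_PING
2. arrived: (Hold) → mode=Standby action=A_PING
3. grasp_ok: (Standby) → mode=Retreat action=A_PING
4. arrived: (Retreat) → mode=Manipulate action=A_WAIT
5. grasp_fail: (Manipulate) → mode=Manipulate action=A_PING

final mode: Manipulate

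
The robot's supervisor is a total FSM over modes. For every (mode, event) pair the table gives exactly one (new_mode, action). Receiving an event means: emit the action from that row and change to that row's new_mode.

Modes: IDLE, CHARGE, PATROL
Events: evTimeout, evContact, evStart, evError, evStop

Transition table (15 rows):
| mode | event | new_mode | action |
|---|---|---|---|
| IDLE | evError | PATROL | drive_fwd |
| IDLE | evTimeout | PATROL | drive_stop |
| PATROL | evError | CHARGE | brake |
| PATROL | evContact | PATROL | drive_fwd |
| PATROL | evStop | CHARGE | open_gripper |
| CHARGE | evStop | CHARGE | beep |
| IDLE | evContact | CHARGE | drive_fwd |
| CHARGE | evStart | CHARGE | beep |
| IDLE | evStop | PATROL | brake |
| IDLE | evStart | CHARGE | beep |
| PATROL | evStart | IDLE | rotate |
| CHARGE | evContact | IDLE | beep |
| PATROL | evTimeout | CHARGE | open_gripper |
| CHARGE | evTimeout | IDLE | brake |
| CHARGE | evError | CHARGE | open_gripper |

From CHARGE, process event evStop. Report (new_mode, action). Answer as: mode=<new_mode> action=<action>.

current mode = CHARGE; filter table to that mode:
  (CHARGE, evStop) → (CHARGE, beep)  ← event matches
  (CHARGE, evStart) → (CHARGE, beep)
  (CHARGE, evContact) → (IDLE, beep)
  (CHARGE, evTimeout) → (IDLE, brake)
  (CHARGE, evError) → (CHARGE, open_gripper)
event = evStop selects (CHARGE, beep)

mode=CHARGE action=beep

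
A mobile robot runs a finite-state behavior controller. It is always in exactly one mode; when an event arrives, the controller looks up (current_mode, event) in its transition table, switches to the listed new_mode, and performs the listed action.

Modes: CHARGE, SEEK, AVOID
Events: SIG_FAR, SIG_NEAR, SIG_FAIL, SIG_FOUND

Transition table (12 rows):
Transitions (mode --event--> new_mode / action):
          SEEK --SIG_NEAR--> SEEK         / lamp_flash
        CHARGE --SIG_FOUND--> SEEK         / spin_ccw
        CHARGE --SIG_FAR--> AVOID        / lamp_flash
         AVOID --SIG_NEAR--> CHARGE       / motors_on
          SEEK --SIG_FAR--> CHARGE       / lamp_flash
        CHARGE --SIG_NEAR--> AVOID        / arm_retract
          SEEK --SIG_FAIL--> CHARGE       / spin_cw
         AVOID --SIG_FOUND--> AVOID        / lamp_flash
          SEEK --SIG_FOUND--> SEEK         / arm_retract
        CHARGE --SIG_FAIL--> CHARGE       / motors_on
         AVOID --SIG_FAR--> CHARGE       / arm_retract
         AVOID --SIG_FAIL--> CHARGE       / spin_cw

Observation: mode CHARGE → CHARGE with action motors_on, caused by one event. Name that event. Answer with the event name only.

SIG_FAIL

try SIG_FAR: (CHARGE, SIG_FAR) → (AVOID, lamp_flash)
try SIG_NEAR: (CHARGE, SIG_NEAR) → (AVOID, arm_retract)
try SIG_FAIL: (CHARGE, SIG_FAIL) → (CHARGE, motors_on)  ← matches
try SIG_FOUND: (CHARGE, SIG_FOUND) → (SEEK, spin_ccw)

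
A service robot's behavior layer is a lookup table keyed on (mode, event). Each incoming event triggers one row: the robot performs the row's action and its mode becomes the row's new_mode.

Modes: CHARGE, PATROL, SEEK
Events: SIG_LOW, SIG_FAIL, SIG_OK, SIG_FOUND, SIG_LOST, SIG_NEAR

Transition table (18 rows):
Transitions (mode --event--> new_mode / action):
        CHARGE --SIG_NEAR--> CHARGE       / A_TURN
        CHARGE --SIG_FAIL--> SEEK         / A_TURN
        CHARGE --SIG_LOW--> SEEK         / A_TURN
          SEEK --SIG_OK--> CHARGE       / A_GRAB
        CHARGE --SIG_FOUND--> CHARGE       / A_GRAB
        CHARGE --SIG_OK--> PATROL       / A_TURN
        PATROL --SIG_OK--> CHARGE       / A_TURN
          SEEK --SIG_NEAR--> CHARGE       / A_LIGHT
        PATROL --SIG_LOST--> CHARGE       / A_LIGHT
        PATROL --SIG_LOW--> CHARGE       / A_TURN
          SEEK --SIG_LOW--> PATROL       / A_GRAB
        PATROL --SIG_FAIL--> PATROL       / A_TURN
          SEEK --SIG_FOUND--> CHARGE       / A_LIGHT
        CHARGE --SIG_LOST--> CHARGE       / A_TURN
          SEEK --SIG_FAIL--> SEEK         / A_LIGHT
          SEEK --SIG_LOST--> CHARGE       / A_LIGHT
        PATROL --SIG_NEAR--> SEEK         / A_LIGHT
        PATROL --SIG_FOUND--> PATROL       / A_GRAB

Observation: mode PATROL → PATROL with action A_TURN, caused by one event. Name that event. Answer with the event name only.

SIG_FAIL

try SIG_LOW: (PATROL, SIG_LOW) → (CHARGE, A_TURN)
try SIG_FAIL: (PATROL, SIG_FAIL) → (PATROL, A_TURN)  ← matches
try SIG_OK: (PATROL, SIG_OK) → (CHARGE, A_TURN)
try SIG_FOUND: (PATROL, SIG_FOUND) → (PATROL, A_GRAB)
try SIG_LOST: (PATROL, SIG_LOST) → (CHARGE, A_LIGHT)
try SIG_NEAR: (PATROL, SIG_NEAR) → (SEEK, A_LIGHT)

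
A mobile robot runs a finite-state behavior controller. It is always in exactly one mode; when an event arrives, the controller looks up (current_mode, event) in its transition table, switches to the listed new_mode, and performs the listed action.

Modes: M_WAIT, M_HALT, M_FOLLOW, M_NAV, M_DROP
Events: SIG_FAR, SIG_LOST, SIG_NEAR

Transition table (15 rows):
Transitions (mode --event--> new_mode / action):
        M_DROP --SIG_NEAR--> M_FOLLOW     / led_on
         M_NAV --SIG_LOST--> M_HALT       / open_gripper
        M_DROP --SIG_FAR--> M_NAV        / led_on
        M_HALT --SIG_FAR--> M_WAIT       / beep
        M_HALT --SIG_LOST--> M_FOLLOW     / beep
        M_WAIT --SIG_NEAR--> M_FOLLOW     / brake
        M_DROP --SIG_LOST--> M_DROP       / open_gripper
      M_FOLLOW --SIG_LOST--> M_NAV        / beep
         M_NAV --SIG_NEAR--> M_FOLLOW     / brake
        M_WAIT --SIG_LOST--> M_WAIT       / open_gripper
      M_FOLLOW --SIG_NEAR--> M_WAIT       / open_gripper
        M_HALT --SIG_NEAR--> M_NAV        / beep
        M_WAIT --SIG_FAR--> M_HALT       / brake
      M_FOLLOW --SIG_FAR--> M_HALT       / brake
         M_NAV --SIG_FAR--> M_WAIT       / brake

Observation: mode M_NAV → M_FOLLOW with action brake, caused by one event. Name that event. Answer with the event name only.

SIG_NEAR

try SIG_FAR: (M_NAV, SIG_FAR) → (M_WAIT, brake)
try SIG_LOST: (M_NAV, SIG_LOST) → (M_HALT, open_gripper)
try SIG_NEAR: (M_NAV, SIG_NEAR) → (M_FOLLOW, brake)  ← matches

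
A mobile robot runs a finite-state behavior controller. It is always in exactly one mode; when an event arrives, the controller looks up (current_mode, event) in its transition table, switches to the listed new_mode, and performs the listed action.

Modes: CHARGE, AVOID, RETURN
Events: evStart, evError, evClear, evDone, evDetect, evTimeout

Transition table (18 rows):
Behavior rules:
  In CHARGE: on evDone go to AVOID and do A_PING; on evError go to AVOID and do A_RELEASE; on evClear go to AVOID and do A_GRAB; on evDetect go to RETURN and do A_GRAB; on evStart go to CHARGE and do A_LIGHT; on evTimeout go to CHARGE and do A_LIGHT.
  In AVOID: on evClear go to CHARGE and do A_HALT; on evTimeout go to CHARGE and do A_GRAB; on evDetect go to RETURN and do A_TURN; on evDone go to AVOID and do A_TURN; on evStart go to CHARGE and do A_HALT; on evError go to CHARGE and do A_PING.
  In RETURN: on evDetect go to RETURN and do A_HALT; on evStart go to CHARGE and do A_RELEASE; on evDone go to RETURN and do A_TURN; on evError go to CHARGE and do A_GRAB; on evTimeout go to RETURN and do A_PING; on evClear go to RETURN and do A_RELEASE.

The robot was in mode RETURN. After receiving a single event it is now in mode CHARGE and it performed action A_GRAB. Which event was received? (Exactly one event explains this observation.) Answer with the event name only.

evError

try evStart: (RETURN, evStart) → (CHARGE, A_RELEASE)
try evError: (RETURN, evError) → (CHARGE, A_GRAB)  ← matches
try evClear: (RETURN, evClear) → (RETURN, A_RELEASE)
try evDone: (RETURN, evDone) → (RETURN, A_TURN)
try evDetect: (RETURN, evDetect) → (RETURN, A_HALT)
try evTimeout: (RETURN, evTimeout) → (RETURN, A_PING)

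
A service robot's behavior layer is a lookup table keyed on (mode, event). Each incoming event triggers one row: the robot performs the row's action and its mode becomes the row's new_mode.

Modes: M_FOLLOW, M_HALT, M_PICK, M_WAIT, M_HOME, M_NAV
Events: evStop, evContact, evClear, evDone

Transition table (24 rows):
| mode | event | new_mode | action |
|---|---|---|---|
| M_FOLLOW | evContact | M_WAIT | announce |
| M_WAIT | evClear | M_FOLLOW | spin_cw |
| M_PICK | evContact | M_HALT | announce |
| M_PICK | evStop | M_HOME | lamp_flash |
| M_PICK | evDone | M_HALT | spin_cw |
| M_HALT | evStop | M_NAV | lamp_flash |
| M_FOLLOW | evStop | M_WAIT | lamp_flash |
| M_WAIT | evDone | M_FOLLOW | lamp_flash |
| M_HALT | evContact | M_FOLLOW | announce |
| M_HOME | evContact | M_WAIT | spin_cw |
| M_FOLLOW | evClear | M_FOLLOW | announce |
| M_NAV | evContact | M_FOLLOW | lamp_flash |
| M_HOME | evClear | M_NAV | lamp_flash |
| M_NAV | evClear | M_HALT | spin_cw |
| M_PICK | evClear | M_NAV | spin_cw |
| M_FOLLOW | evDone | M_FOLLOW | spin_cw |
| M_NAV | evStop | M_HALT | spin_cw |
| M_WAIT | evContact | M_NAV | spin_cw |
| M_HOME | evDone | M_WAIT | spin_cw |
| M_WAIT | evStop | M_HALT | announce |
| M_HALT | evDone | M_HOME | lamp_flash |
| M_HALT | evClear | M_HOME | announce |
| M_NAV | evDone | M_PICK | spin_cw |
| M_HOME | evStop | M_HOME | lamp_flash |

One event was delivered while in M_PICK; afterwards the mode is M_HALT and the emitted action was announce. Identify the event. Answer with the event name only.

try evStop: (M_PICK, evStop) → (M_HOME, lamp_flash)
try evContact: (M_PICK, evContact) → (M_HALT, announce)  ← matches
try evClear: (M_PICK, evClear) → (M_NAV, spin_cw)
try evDone: (M_PICK, evDone) → (M_HALT, spin_cw)

evContact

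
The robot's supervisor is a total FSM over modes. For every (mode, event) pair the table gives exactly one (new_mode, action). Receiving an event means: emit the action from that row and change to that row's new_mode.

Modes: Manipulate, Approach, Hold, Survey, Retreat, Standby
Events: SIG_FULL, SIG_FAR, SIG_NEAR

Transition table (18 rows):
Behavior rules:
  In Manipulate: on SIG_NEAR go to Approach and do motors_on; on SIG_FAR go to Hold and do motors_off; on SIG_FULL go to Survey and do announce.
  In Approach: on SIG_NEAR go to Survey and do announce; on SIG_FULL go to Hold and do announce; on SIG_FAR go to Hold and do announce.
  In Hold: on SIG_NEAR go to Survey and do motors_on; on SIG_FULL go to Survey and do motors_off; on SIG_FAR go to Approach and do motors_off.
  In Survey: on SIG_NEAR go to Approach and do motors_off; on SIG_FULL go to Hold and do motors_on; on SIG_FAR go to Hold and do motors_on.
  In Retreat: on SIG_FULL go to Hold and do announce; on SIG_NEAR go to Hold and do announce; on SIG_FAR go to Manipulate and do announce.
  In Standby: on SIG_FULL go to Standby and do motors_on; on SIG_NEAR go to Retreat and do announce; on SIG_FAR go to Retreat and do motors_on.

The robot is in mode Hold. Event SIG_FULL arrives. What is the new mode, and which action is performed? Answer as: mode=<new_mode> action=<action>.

mode=Survey action=motors_off

current mode = Hold; filter table to that mode:
  (Hold, SIG_NEAR) → (Survey, motors_on)
  (Hold, SIG_FULL) → (Survey, motors_off)  ← event matches
  (Hold, SIG_FAR) → (Approach, motors_off)
event = SIG_FULL selects (Survey, motors_off)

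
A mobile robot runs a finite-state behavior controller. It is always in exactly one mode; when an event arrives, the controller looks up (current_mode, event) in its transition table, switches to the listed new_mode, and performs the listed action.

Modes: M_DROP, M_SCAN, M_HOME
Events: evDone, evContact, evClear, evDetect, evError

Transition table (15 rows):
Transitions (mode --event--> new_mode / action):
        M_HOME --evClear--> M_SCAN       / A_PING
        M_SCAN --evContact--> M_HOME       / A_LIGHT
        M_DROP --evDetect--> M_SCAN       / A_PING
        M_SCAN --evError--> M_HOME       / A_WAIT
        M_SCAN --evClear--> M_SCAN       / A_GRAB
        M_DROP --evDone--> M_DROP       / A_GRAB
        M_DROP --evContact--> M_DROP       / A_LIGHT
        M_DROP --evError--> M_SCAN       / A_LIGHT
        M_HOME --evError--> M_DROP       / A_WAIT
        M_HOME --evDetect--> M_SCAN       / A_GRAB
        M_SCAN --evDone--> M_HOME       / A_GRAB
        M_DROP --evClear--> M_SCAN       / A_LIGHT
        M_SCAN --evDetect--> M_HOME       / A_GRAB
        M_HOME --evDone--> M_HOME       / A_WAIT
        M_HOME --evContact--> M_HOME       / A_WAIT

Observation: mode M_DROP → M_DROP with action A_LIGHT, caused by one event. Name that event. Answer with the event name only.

evContact

try evDone: (M_DROP, evDone) → (M_DROP, A_GRAB)
try evContact: (M_DROP, evContact) → (M_DROP, A_LIGHT)  ← matches
try evClear: (M_DROP, evClear) → (M_SCAN, A_LIGHT)
try evDetect: (M_DROP, evDetect) → (M_SCAN, A_PING)
try evError: (M_DROP, evError) → (M_SCAN, A_LIGHT)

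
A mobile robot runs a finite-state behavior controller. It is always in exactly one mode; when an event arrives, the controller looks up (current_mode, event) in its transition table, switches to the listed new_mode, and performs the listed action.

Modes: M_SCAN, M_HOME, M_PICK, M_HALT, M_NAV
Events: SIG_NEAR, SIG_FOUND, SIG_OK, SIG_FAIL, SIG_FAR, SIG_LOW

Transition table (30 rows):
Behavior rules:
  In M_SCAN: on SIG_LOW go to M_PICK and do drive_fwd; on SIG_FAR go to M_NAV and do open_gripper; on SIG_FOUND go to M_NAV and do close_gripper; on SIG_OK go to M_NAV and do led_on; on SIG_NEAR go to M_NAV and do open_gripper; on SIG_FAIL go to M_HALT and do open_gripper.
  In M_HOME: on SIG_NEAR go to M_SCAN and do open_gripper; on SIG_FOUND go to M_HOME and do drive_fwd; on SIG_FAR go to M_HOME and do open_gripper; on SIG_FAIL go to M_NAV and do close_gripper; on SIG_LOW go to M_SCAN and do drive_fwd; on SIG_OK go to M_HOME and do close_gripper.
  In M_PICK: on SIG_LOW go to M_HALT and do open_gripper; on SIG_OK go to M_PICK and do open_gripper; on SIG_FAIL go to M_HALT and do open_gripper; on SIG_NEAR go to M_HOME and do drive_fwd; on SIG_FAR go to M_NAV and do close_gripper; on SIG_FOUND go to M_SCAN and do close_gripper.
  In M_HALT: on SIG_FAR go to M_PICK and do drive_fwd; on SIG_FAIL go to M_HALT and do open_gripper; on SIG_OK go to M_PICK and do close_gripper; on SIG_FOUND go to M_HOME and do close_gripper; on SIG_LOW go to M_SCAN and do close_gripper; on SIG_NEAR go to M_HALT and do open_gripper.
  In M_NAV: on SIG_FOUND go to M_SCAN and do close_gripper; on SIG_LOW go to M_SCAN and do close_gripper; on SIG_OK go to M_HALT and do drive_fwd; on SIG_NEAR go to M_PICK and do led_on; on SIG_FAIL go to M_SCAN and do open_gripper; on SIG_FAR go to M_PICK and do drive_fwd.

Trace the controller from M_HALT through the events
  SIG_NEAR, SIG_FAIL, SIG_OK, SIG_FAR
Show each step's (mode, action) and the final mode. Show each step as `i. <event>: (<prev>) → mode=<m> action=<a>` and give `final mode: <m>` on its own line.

final mode: M_NAV

1. SIG_NEAR: (M_HALT) → mode=M_HALT action=open_gripper
2. SIG_FAIL: (M_HALT) → mode=M_HALT action=open_gripper
3. SIG_OK: (M_HALT) → mode=M_PICK action=close_gripper
4. SIG_FAR: (M_PICK) → mode=M_NAV action=close_gripper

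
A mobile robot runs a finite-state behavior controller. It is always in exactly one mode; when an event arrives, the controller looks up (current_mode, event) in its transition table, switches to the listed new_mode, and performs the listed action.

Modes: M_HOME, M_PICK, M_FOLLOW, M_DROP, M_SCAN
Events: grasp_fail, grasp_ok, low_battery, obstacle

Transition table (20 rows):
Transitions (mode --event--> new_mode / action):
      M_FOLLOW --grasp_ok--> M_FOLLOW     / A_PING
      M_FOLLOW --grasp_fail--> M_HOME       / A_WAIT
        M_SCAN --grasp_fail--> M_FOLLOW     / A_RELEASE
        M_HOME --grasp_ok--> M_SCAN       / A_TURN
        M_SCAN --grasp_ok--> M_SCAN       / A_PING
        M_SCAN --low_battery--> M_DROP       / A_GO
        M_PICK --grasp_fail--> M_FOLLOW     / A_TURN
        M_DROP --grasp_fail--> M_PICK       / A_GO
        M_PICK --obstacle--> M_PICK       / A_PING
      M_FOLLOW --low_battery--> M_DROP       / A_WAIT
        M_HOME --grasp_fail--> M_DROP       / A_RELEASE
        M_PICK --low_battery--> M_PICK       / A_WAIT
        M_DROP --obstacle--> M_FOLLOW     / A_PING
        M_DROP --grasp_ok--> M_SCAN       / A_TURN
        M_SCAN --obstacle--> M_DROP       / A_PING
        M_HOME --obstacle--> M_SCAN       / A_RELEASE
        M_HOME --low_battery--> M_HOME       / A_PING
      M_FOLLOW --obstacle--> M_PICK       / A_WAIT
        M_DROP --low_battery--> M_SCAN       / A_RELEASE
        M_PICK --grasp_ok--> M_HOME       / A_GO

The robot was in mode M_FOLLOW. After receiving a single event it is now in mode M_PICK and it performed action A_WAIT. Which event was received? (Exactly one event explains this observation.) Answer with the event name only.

obstacle

try grasp_fail: (M_FOLLOW, grasp_fail) → (M_HOME, A_WAIT)
try grasp_ok: (M_FOLLOW, grasp_ok) → (M_FOLLOW, A_PING)
try low_battery: (M_FOLLOW, low_battery) → (M_DROP, A_WAIT)
try obstacle: (M_FOLLOW, obstacle) → (M_PICK, A_WAIT)  ← matches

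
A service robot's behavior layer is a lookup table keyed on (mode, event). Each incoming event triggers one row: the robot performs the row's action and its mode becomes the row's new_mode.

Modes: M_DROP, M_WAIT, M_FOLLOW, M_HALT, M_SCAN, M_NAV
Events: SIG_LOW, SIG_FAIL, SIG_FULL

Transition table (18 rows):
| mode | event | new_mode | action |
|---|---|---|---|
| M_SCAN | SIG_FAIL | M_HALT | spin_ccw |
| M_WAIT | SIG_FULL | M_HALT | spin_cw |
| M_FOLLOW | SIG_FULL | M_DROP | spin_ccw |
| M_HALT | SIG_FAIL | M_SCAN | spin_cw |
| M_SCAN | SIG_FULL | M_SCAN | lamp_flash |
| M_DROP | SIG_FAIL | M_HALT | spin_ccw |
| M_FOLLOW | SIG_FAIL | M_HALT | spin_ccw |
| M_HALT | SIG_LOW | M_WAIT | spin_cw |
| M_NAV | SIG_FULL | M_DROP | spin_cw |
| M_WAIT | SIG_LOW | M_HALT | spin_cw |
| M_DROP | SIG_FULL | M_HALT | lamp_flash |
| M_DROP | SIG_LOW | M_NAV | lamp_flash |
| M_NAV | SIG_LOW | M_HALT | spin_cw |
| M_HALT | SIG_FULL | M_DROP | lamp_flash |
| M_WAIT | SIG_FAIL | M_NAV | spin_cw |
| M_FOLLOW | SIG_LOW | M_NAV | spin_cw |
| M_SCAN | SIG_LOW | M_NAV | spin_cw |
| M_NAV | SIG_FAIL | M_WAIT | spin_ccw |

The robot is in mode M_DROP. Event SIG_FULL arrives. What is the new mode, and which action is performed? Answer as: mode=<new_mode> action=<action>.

mode=M_HALT action=lamp_flash

current mode = M_DROP; filter table to that mode:
  (M_DROP, SIG_FAIL) → (M_HALT, spin_ccw)
  (M_DROP, SIG_FULL) → (M_HALT, lamp_flash)  ← event matches
  (M_DROP, SIG_LOW) → (M_NAV, lamp_flash)
event = SIG_FULL selects (M_HALT, lamp_flash)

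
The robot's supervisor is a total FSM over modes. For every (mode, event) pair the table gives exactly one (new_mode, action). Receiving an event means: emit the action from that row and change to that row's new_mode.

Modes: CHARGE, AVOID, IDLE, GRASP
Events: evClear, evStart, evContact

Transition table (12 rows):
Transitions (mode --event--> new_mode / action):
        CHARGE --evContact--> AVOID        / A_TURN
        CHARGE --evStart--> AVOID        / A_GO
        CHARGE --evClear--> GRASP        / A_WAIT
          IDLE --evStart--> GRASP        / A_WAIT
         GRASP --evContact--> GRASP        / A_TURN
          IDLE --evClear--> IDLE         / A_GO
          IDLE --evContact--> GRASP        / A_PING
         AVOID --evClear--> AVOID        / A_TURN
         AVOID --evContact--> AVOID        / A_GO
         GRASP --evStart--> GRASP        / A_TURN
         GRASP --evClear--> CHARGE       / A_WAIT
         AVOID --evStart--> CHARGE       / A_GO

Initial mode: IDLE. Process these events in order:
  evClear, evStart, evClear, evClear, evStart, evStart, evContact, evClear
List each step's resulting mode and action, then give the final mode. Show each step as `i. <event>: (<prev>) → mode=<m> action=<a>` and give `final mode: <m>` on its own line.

1. evClear: (IDLE) → mode=IDLE action=A_GO
2. evStart: (IDLE) → mode=GRASP action=A_WAIT
3. evClear: (GRASP) → mode=CHARGE action=A_WAIT
4. evClear: (CHARGE) → mode=GRASP action=A_WAIT
5. evStart: (GRASP) → mode=GRASP action=A_TURN
6. evStart: (GRASP) → mode=GRASP action=A_TURN
7. evContact: (GRASP) → mode=GRASP action=A_TURN
8. evClear: (GRASP) → mode=CHARGE action=A_WAIT

final mode: CHARGE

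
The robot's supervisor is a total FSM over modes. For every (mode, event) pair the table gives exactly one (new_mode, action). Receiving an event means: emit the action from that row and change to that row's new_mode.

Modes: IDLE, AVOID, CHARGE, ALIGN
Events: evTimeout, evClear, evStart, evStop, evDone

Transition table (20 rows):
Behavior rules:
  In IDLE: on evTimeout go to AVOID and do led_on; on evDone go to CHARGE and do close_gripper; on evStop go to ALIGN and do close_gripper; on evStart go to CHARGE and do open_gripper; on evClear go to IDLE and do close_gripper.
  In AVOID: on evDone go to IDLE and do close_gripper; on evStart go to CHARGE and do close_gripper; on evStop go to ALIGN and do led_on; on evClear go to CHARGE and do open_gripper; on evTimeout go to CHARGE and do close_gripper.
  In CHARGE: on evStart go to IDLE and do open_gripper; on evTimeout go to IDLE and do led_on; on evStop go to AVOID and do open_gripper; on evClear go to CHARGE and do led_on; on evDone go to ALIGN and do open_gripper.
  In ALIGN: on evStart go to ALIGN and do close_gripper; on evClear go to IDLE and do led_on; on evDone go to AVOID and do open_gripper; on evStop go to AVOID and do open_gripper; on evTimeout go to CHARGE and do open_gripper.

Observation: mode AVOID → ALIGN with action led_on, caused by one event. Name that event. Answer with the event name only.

try evTimeout: (AVOID, evTimeout) → (CHARGE, close_gripper)
try evClear: (AVOID, evClear) → (CHARGE, open_gripper)
try evStart: (AVOID, evStart) → (CHARGE, close_gripper)
try evStop: (AVOID, evStop) → (ALIGN, led_on)  ← matches
try evDone: (AVOID, evDone) → (IDLE, close_gripper)

evStop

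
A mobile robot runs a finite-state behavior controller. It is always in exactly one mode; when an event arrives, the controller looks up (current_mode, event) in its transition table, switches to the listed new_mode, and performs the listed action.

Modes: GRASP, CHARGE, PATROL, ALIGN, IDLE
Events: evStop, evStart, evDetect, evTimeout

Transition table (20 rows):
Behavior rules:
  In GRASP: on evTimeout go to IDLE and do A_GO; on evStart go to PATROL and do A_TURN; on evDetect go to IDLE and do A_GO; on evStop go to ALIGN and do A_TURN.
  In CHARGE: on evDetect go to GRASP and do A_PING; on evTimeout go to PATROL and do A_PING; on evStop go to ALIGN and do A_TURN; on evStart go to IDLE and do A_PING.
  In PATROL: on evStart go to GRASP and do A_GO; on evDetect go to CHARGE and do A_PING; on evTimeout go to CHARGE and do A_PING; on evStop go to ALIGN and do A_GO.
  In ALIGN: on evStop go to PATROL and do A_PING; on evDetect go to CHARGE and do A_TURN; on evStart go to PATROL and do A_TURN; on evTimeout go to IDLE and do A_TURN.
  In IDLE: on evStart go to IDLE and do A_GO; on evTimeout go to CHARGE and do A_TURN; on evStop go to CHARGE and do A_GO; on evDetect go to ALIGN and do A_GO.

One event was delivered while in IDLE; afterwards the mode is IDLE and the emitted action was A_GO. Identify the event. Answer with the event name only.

try evStop: (IDLE, evStop) → (CHARGE, A_GO)
try evStart: (IDLE, evStart) → (IDLE, A_GO)  ← matches
try evDetect: (IDLE, evDetect) → (ALIGN, A_GO)
try evTimeout: (IDLE, evTimeout) → (CHARGE, A_TURN)

evStart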